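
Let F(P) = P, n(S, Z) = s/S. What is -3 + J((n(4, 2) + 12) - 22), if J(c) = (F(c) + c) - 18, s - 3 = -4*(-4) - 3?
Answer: -33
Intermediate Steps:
s = 16 (s = 3 + (-4*(-4) - 3) = 3 + (16 - 3) = 3 + 13 = 16)
n(S, Z) = 16/S
J(c) = -18 + 2*c (J(c) = (c + c) - 18 = 2*c - 18 = -18 + 2*c)
-3 + J((n(4, 2) + 12) - 22) = -3 + (-18 + 2*((16/4 + 12) - 22)) = -3 + (-18 + 2*((16*(1/4) + 12) - 22)) = -3 + (-18 + 2*((4 + 12) - 22)) = -3 + (-18 + 2*(16 - 22)) = -3 + (-18 + 2*(-6)) = -3 + (-18 - 12) = -3 - 30 = -33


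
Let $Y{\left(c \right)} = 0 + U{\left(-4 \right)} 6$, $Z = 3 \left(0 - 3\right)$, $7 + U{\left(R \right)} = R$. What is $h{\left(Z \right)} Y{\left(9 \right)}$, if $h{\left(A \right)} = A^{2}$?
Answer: $-5346$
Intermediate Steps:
$U{\left(R \right)} = -7 + R$
$Z = -9$ ($Z = 3 \left(-3\right) = -9$)
$Y{\left(c \right)} = -66$ ($Y{\left(c \right)} = 0 + \left(-7 - 4\right) 6 = 0 - 66 = -66$)
$h{\left(Z \right)} Y{\left(9 \right)} = \left(-9\right)^{2} \left(-66\right) = 81 \left(-66\right) = -5346$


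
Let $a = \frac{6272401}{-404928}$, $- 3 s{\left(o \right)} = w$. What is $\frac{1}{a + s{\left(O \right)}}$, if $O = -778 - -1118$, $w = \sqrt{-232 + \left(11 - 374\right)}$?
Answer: $- \frac{2539870792128}{50183034047521} + \frac{54655561728 i \sqrt{595}}{50183034047521} \approx -0.050612 + 0.026567 i$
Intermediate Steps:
$w = i \sqrt{595}$ ($w = \sqrt{-232 + \left(11 - 374\right)} = \sqrt{-232 - 363} = \sqrt{-595} = i \sqrt{595} \approx 24.393 i$)
$O = 340$ ($O = -778 + 1118 = 340$)
$s{\left(o \right)} = - \frac{i \sqrt{595}}{3}$
$a = - \frac{6272401}{404928}$ ($a = 6272401 \left(- \frac{1}{404928}\right) = - \frac{6272401}{404928} \approx -15.49$)
$\frac{1}{a + s{\left(O \right)}} = \frac{1}{- \frac{6272401}{404928} - \frac{i \sqrt{595}}{3}}$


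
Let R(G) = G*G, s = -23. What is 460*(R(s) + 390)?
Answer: 422740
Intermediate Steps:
R(G) = G²
460*(R(s) + 390) = 460*((-23)² + 390) = 460*(529 + 390) = 460*919 = 422740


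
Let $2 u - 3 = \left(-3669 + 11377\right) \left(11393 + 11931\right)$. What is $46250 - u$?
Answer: $- \frac{179688895}{2} \approx -8.9844 \cdot 10^{7}$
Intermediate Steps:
$u = \frac{179781395}{2}$ ($u = \frac{3}{2} + \frac{\left(-3669 + 11377\right) \left(11393 + 11931\right)}{2} = \frac{3}{2} + \frac{7708 \cdot 23324}{2} = \frac{3}{2} + \frac{1}{2} \cdot 179781392 = \frac{3}{2} + 89890696 = \frac{179781395}{2} \approx 8.9891 \cdot 10^{7}$)
$46250 - u = 46250 - \frac{179781395}{2} = - \frac{179688895}{2}$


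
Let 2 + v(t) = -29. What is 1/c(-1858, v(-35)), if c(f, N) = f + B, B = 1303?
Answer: -1/555 ≈ -0.0018018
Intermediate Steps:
v(t) = -31 (v(t) = -2 - 29 = -31)
c(f, N) = 1303 + f (c(f, N) = f + 1303 = 1303 + f)
1/c(-1858, v(-35)) = 1/(1303 - 1858) = 1/(-555) = -1/555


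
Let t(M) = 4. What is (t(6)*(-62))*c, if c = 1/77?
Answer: -248/77 ≈ -3.2208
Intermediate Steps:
c = 1/77 ≈ 0.012987
(t(6)*(-62))*c = (4*(-62))*(1/77) = -248*1/77 = -248/77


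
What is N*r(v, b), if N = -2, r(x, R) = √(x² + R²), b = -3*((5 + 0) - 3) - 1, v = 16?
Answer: -2*√305 ≈ -34.928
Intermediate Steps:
b = -7 (b = -3*(5 - 3) - 1 = -3*2 - 1 = -6 - 1 = -7)
r(x, R) = √(R² + x²)
N*r(v, b) = -2*√((-7)² + 16²) = -2*√(49 + 256) = -2*√305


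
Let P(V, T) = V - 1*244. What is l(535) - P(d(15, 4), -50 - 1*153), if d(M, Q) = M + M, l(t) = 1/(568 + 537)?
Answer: 236471/1105 ≈ 214.00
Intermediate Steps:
l(t) = 1/1105
d(M, Q) = 2*M
P(V, T) = -244 + V (P(V, T) = V - 244 = -244 + V)
l(535) - P(d(15, 4), -50 - 1*153) = 1/1105 - (-244 + 2*15) = 1/1105 - (-244 + 30) = 1/1105 - 1*(-214) = 1/1105 + 214 = 236471/1105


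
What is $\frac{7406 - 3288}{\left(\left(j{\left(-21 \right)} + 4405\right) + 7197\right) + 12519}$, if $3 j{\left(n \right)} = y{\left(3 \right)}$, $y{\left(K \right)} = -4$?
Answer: $\frac{12354}{72359} \approx 0.17073$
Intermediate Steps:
$j{\left(n \right)} = - \frac{4}{3}$ ($j{\left(n \right)} = \frac{1}{3} \left(-4\right) = - \frac{4}{3}$)
$\frac{7406 - 3288}{\left(\left(j{\left(-21 \right)} + 4405\right) + 7197\right) + 12519} = \frac{7406 - 3288}{\left(\left(- \frac{4}{3} + 4405\right) + 7197\right) + 12519} = \frac{4118}{\left(\frac{13211}{3} + 7197\right) + 12519} = \frac{4118}{\frac{34802}{3} + 12519} = \frac{4118}{\frac{72359}{3}} = 4118 \cdot \frac{3}{72359} = \frac{12354}{72359}$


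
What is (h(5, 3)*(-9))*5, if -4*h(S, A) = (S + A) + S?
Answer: 585/4 ≈ 146.25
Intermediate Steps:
h(S, A) = -S/2 - A/4 (h(S, A) = -((S + A) + S)/4 = -((A + S) + S)/4 = -(A + 2*S)/4 = -S/2 - A/4)
(h(5, 3)*(-9))*5 = ((-½*5 - ¼*3)*(-9))*5 = ((-5/2 - ¾)*(-9))*5 = -13/4*(-9)*5 = (117/4)*5 = 585/4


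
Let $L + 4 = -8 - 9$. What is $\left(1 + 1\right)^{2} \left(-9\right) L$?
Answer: $756$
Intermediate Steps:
$L = -21$ ($L = -4 - 17 = -21$)
$\left(1 + 1\right)^{2} \left(-9\right) L = \left(1 + 1\right)^{2} \left(-9\right) \left(-21\right) = 2^{2} \left(-9\right) \left(-21\right) = 4 \left(-9\right) \left(-21\right) = \left(-36\right) \left(-21\right) = 756$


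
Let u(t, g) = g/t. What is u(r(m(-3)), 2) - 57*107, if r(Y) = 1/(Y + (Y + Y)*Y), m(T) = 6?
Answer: -5943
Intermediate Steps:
r(Y) = 1/(Y + 2*Y²) (r(Y) = 1/(Y + (2*Y)*Y) = 1/(Y + 2*Y²))
u(r(m(-3)), 2) - 57*107 = 2/((1/(6*(1 + 2*6)))) - 57*107 = 2/((1/(6*(1 + 12)))) - 6099 = 2/(((⅙)/13)) - 6099 = 2/(((⅙)*(1/13))) - 6099 = 2/(1/78) - 6099 = 2*78 - 6099 = 156 - 6099 = -5943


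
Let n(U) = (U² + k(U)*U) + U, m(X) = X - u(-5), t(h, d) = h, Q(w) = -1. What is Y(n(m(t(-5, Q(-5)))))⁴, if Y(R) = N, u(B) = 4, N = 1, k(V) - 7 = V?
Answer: 1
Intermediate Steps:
k(V) = 7 + V
m(X) = -4 + X (m(X) = X - 1*4 = X - 4 = -4 + X)
n(U) = U + U² + U*(7 + U) (n(U) = (U² + (7 + U)*U) + U = (U² + U*(7 + U)) + U = U + U² + U*(7 + U))
Y(R) = 1
Y(n(m(t(-5, Q(-5)))))⁴ = 1⁴ = 1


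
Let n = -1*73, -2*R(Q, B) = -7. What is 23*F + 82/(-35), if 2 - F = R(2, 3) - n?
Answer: -120109/70 ≈ -1715.8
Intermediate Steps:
R(Q, B) = 7/2 (R(Q, B) = -½*(-7) = 7/2)
n = -73
F = -149/2 (F = 2 - (7/2 - 1*(-73)) = 2 - (7/2 + 73) = 2 - 1*153/2 = 2 - 153/2 = -149/2 ≈ -74.500)
23*F + 82/(-35) = 23*(-149/2) + 82/(-35) = -3427/2 + 82*(-1/35) = -3427/2 - 82/35 = -120109/70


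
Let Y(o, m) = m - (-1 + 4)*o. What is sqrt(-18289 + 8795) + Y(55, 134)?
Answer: -31 + I*sqrt(9494) ≈ -31.0 + 97.437*I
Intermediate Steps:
Y(o, m) = m - 3*o
sqrt(-18289 + 8795) + Y(55, 134) = sqrt(-18289 + 8795) + (134 - 3*55) = sqrt(-9494) + (134 - 165) = I*sqrt(9494) - 31 = -31 + I*sqrt(9494)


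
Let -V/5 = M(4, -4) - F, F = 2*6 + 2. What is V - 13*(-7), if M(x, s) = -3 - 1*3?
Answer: 191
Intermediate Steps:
M(x, s) = -6 (M(x, s) = -3 - 3 = -6)
F = 14 (F = 12 + 2 = 14)
V = 100 (V = -5*(-6 - 1*14) = -5*(-6 - 14) = -5*(-20) = 100)
V - 13*(-7) = 100 - 13*(-7) = 100 + 91 = 191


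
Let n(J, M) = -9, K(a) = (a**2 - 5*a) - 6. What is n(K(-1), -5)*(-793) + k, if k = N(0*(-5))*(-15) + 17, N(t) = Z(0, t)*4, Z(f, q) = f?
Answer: 7154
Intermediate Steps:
K(a) = -6 + a**2 - 5*a
N(t) = 0 (N(t) = 0*4 = 0)
k = 17 (k = 0*(-15) + 17 = 0 + 17 = 17)
n(K(-1), -5)*(-793) + k = -9*(-793) + 17 = 7137 + 17 = 7154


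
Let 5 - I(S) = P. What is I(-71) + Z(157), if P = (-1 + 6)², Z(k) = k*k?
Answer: 24629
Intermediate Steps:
Z(k) = k²
P = 25 (P = 5² = 25)
I(S) = -20 (I(S) = 5 - 1*25 = 5 - 25 = -20)
I(-71) + Z(157) = -20 + 157² = -20 + 24649 = 24629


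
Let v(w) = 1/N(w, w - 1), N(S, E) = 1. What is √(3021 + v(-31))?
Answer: √3022 ≈ 54.973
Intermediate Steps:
v(w) = 1 (v(w) = 1/1 = 1)
√(3021 + v(-31)) = √(3021 + 1) = √3022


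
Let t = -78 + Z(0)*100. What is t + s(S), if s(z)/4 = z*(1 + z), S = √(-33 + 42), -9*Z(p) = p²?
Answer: -30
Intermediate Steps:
Z(p) = -p²/9
t = -78 (t = -78 - ⅑*0²*100 = -78 - ⅑*0*100 = -78 + 0*100 = -78 + 0 = -78)
S = 3 (S = √9 = 3)
s(z) = 4*z*(1 + z) (s(z) = 4*(z*(1 + z)) = 4*z*(1 + z))
t + s(S) = -78 + 4*3*(1 + 3) = -78 + 4*3*4 = -78 + 48 = -30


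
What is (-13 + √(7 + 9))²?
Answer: 81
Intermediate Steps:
(-13 + √(7 + 9))² = (-13 + √16)² = (-13 + 4)² = (-9)² = 81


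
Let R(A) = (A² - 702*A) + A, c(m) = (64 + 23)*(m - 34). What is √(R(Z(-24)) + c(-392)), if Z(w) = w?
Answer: I*√19662 ≈ 140.22*I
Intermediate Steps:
c(m) = -2958 + 87*m (c(m) = 87*(-34 + m) = -2958 + 87*m)
R(A) = A² - 701*A
√(R(Z(-24)) + c(-392)) = √(-24*(-701 - 24) + (-2958 + 87*(-392))) = √(-24*(-725) + (-2958 - 34104)) = √(17400 - 37062) = √(-19662) = I*√19662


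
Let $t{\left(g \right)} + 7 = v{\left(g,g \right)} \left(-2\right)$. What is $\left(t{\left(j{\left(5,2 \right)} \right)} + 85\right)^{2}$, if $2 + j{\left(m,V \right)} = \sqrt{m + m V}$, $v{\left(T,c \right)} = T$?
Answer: $6784 - 328 \sqrt{15} \approx 5513.7$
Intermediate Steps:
$j{\left(m,V \right)} = -2 + \sqrt{m + V m}$ ($j{\left(m,V \right)} = -2 + \sqrt{m + m V} = -2 + \sqrt{m + V m}$)
$t{\left(g \right)} = -7 - 2 g$ ($t{\left(g \right)} = -7 + g \left(-2\right) = -7 - 2 g$)
$\left(t{\left(j{\left(5,2 \right)} \right)} + 85\right)^{2} = \left(\left(-7 - 2 \left(-2 + \sqrt{5 \left(1 + 2\right)}\right)\right) + 85\right)^{2} = \left(\left(-7 - 2 \left(-2 + \sqrt{5 \cdot 3}\right)\right) + 85\right)^{2} = \left(\left(-7 - 2 \left(-2 + \sqrt{15}\right)\right) + 85\right)^{2} = \left(\left(-7 + \left(4 - 2 \sqrt{15}\right)\right) + 85\right)^{2} = \left(\left(-3 - 2 \sqrt{15}\right) + 85\right)^{2} = \left(82 - 2 \sqrt{15}\right)^{2}$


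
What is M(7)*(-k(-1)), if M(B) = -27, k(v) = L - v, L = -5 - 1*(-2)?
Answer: -54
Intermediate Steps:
L = -3 (L = -5 + 2 = -3)
k(v) = -3 - v
M(7)*(-k(-1)) = -(-27)*(-3 - 1*(-1)) = -(-27)*(-3 + 1) = -(-27)*(-2) = -27*2 = -54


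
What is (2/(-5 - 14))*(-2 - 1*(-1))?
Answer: 2/19 ≈ 0.10526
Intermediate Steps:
(2/(-5 - 14))*(-2 - 1*(-1)) = (2/(-19))*(-2 + 1) = (2*(-1/19))*(-1) = -2/19*(-1) = 2/19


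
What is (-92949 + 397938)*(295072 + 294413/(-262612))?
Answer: 3376191354694977/37516 ≈ 8.9993e+10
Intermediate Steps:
(-92949 + 397938)*(295072 + 294413/(-262612)) = 304989*(295072 + 294413*(-1/262612)) = 304989*(295072 - 42059/37516) = 304989*(11069879093/37516) = 3376191354694977/37516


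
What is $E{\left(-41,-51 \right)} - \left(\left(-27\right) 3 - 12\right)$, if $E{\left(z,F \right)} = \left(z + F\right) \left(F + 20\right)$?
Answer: $2945$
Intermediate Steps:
$E{\left(z,F \right)} = \left(20 + F\right) \left(F + z\right)$ ($E{\left(z,F \right)} = \left(F + z\right) \left(20 + F\right) = \left(20 + F\right) \left(F + z\right)$)
$E{\left(-41,-51 \right)} - \left(\left(-27\right) 3 - 12\right) = \left(\left(-51\right)^{2} + 20 \left(-51\right) + 20 \left(-41\right) - -2091\right) - \left(\left(-27\right) 3 - 12\right) = \left(2601 - 1020 - 820 + 2091\right) - \left(-81 - 12\right) = 2852 - -93 = 2852 + 93 = 2945$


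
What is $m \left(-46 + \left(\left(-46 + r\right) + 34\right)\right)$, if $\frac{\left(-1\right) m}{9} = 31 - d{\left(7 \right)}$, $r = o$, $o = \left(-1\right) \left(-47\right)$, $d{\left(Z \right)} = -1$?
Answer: $3168$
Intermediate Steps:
$o = 47$
$r = 47$
$m = -288$ ($m = - 9 \left(31 - -1\right) = - 9 \left(31 + 1\right) = \left(-9\right) 32 = -288$)
$m \left(-46 + \left(\left(-46 + r\right) + 34\right)\right) = - 288 \left(-46 + \left(\left(-46 + 47\right) + 34\right)\right) = - 288 \left(-46 + \left(1 + 34\right)\right) = - 288 \left(-46 + 35\right) = \left(-288\right) \left(-11\right) = 3168$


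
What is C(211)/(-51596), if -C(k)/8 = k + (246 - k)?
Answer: 492/12899 ≈ 0.038143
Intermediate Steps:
C(k) = -1968 (C(k) = -8*(k + (246 - k)) = -8*246 = -1968)
C(211)/(-51596) = -1968/(-51596) = -1968*(-1/51596) = 492/12899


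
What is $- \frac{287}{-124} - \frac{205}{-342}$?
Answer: $\frac{61787}{21204} \approx 2.9139$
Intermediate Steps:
$- \frac{287}{-124} - \frac{205}{-342} = \left(-287\right) \left(- \frac{1}{124}\right) - - \frac{205}{342} = \frac{287}{124} + \frac{205}{342} = \frac{61787}{21204}$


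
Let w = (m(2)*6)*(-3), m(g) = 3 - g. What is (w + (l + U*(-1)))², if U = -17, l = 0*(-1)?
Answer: 1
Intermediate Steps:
l = 0
w = -18 (w = ((3 - 1*2)*6)*(-3) = ((3 - 2)*6)*(-3) = (1*6)*(-3) = 6*(-3) = -18)
(w + (l + U*(-1)))² = (-18 + (0 - 17*(-1)))² = (-18 + (0 + 17))² = (-18 + 17)² = (-1)² = 1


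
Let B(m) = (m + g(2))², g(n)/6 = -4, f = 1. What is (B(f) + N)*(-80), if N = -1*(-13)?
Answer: -43360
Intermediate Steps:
N = 13
g(n) = -24 (g(n) = 6*(-4) = -24)
B(m) = (-24 + m)² (B(m) = (m - 24)² = (-24 + m)²)
(B(f) + N)*(-80) = ((-24 + 1)² + 13)*(-80) = ((-23)² + 13)*(-80) = (529 + 13)*(-80) = 542*(-80) = -43360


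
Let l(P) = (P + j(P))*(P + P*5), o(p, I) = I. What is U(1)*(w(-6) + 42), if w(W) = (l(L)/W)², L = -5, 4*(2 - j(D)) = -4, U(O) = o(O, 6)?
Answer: 852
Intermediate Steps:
U(O) = 6
j(D) = 3 (j(D) = 2 - ¼*(-4) = 2 + 1 = 3)
l(P) = 6*P*(3 + P) (l(P) = (P + 3)*(P + P*5) = (3 + P)*(P + 5*P) = (3 + P)*(6*P) = 6*P*(3 + P))
w(W) = 3600/W² (w(W) = ((6*(-5)*(3 - 5))/W)² = ((6*(-5)*(-2))/W)² = (60/W)² = 3600/W²)
U(1)*(w(-6) + 42) = 6*(3600/(-6)² + 42) = 6*(3600*(1/36) + 42) = 6*(100 + 42) = 6*142 = 852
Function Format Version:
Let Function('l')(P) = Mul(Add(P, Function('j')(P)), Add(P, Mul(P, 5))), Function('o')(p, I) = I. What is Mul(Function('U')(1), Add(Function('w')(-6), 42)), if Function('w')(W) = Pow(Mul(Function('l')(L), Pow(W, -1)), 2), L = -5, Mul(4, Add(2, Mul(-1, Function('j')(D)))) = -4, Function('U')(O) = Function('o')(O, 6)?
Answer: 852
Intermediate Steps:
Function('U')(O) = 6
Function('j')(D) = 3 (Function('j')(D) = Add(2, Mul(Rational(-1, 4), -4)) = Add(2, 1) = 3)
Function('l')(P) = Mul(6, P, Add(3, P)) (Function('l')(P) = Mul(Add(P, 3), Add(P, Mul(P, 5))) = Mul(Add(3, P), Add(P, Mul(5, P))) = Mul(Add(3, P), Mul(6, P)) = Mul(6, P, Add(3, P)))
Function('w')(W) = Mul(3600, Pow(W, -2)) (Function('w')(W) = Pow(Mul(Mul(6, -5, Add(3, -5)), Pow(W, -1)), 2) = Pow(Mul(Mul(6, -5, -2), Pow(W, -1)), 2) = Pow(Mul(60, Pow(W, -1)), 2) = Mul(3600, Pow(W, -2)))
Mul(Function('U')(1), Add(Function('w')(-6), 42)) = Mul(6, Add(Mul(3600, Pow(-6, -2)), 42)) = Mul(6, Add(Mul(3600, Rational(1, 36)), 42)) = Mul(6, Add(100, 42)) = Mul(6, 142) = 852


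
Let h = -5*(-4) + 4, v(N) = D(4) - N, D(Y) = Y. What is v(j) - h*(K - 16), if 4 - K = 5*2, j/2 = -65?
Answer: 662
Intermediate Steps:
j = -130 (j = 2*(-65) = -130)
v(N) = 4 - N
K = -6 (K = 4 - 5*2 = 4 - 1*10 = 4 - 10 = -6)
h = 24 (h = 20 + 4 = 24)
v(j) - h*(K - 16) = (4 - 1*(-130)) - 24*(-6 - 16) = (4 + 130) - 24*(-22) = 134 - 1*(-528) = 134 + 528 = 662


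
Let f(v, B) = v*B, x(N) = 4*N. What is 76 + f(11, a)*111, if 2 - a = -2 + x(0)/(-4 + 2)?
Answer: 4960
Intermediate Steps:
a = 4 (a = 2 - (-2 + (4*0)/(-4 + 2)) = 2 - (-2 + 0/(-2)) = 2 - (-2 + 0*(-½)) = 2 - (-2 + 0) = 2 - 1*(-2) = 2 + 2 = 4)
f(v, B) = B*v
76 + f(11, a)*111 = 76 + (4*11)*111 = 76 + 44*111 = 76 + 4884 = 4960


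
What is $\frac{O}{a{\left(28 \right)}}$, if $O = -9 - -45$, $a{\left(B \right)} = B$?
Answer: $\frac{9}{7} \approx 1.2857$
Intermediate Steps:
$O = 36$ ($O = -9 + 45 = 36$)
$\frac{O}{a{\left(28 \right)}} = \frac{36}{28} = 36 \cdot \frac{1}{28} = \frac{9}{7}$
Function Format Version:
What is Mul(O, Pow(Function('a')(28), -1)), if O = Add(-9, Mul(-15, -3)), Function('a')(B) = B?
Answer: Rational(9, 7) ≈ 1.2857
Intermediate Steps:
O = 36 (O = Add(-9, 45) = 36)
Mul(O, Pow(Function('a')(28), -1)) = Mul(36, Pow(28, -1)) = Mul(36, Rational(1, 28)) = Rational(9, 7)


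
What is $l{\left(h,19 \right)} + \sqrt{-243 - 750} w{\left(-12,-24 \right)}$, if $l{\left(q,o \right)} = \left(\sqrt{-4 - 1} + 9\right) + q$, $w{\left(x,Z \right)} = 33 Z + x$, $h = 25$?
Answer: $34 + i \sqrt{5} - 804 i \sqrt{993} \approx 34.0 - 25333.0 i$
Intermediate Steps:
$w{\left(x,Z \right)} = x + 33 Z$
$l{\left(q,o \right)} = 9 + q + i \sqrt{5}$ ($l{\left(q,o \right)} = \left(\sqrt{-5} + 9\right) + q = \left(i \sqrt{5} + 9\right) + q = \left(9 + i \sqrt{5}\right) + q = 9 + q + i \sqrt{5}$)
$l{\left(h,19 \right)} + \sqrt{-243 - 750} w{\left(-12,-24 \right)} = \left(9 + 25 + i \sqrt{5}\right) + \sqrt{-243 - 750} \left(-12 + 33 \left(-24\right)\right) = \left(34 + i \sqrt{5}\right) + \sqrt{-993} \left(-12 - 792\right) = \left(34 + i \sqrt{5}\right) + i \sqrt{993} \left(-804\right) = \left(34 + i \sqrt{5}\right) - 804 i \sqrt{993} = 34 + i \sqrt{5} - 804 i \sqrt{993}$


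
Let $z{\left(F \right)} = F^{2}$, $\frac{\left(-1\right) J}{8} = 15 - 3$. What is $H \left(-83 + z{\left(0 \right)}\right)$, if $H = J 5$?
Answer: $39840$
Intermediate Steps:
$J = -96$ ($J = - 8 \left(15 - 3\right) = \left(-8\right) 12 = -96$)
$H = -480$ ($H = \left(-96\right) 5 = -480$)
$H \left(-83 + z{\left(0 \right)}\right) = - 480 \left(-83 + 0^{2}\right) = - 480 \left(-83 + 0\right) = \left(-480\right) \left(-83\right) = 39840$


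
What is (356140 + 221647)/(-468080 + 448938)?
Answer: -577787/19142 ≈ -30.184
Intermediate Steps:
(356140 + 221647)/(-468080 + 448938) = 577787/(-19142) = 577787*(-1/19142) = -577787/19142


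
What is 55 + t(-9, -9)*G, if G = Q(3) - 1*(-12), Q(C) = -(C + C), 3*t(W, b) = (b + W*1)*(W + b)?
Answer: 703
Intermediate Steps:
t(W, b) = (W + b)²/3 (t(W, b) = ((b + W*1)*(W + b))/3 = ((b + W)*(W + b))/3 = ((W + b)*(W + b))/3 = (W + b)²/3)
Q(C) = -2*C
G = 6 (G = -2*3 - 1*(-12) = -6 + 12 = 6)
55 + t(-9, -9)*G = 55 + ((-9 - 9)²/3)*6 = 55 + ((⅓)*(-18)²)*6 = 55 + ((⅓)*324)*6 = 55 + 108*6 = 55 + 648 = 703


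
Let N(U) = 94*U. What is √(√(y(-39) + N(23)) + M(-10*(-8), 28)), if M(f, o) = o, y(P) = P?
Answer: √(28 + √2123) ≈ 8.6068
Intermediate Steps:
√(√(y(-39) + N(23)) + M(-10*(-8), 28)) = √(√(-39 + 94*23) + 28) = √(√(-39 + 2162) + 28) = √(√2123 + 28) = √(28 + √2123)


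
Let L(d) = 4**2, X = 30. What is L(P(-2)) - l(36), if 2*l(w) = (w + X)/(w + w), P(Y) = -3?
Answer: 373/24 ≈ 15.542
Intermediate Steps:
L(d) = 16
l(w) = (30 + w)/(4*w) (l(w) = ((w + 30)/(w + w))/2 = ((30 + w)/((2*w)))/2 = ((30 + w)*(1/(2*w)))/2 = ((30 + w)/(2*w))/2 = (30 + w)/(4*w))
L(P(-2)) - l(36) = 16 - (30 + 36)/(4*36) = 16 - 66/(4*36) = 16 - 1*11/24 = 16 - 11/24 = 373/24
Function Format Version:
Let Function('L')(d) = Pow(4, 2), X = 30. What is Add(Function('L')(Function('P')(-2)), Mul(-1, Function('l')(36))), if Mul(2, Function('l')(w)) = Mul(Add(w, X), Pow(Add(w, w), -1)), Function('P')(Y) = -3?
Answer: Rational(373, 24) ≈ 15.542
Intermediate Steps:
Function('L')(d) = 16
Function('l')(w) = Mul(Rational(1, 4), Pow(w, -1), Add(30, w)) (Function('l')(w) = Mul(Rational(1, 2), Mul(Add(w, 30), Pow(Add(w, w), -1))) = Mul(Rational(1, 2), Mul(Add(30, w), Pow(Mul(2, w), -1))) = Mul(Rational(1, 2), Mul(Add(30, w), Mul(Rational(1, 2), Pow(w, -1)))) = Mul(Rational(1, 2), Mul(Rational(1, 2), Pow(w, -1), Add(30, w))) = Mul(Rational(1, 4), Pow(w, -1), Add(30, w)))
Add(Function('L')(Function('P')(-2)), Mul(-1, Function('l')(36))) = Add(16, Mul(-1, Mul(Rational(1, 4), Pow(36, -1), Add(30, 36)))) = Add(16, Mul(-1, Mul(Rational(1, 4), Rational(1, 36), 66))) = Add(16, Mul(-1, Rational(11, 24))) = Add(16, Rational(-11, 24)) = Rational(373, 24)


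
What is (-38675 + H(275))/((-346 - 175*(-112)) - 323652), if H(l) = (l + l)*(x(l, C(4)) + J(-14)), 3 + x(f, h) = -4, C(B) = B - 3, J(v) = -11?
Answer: 48575/304398 ≈ 0.15958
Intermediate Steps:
C(B) = -3 + B
x(f, h) = -7 (x(f, h) = -3 - 4 = -7)
H(l) = -36*l (H(l) = (l + l)*(-7 - 11) = (2*l)*(-18) = -36*l)
(-38675 + H(275))/((-346 - 175*(-112)) - 323652) = (-38675 - 36*275)/((-346 - 175*(-112)) - 323652) = (-38675 - 9900)/((-346 + 19600) - 323652) = -48575/(19254 - 323652) = -48575/(-304398) = -48575*(-1/304398) = 48575/304398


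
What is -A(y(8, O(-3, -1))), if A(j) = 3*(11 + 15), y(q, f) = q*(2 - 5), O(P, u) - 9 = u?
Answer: -78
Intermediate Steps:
O(P, u) = 9 + u
y(q, f) = -3*q (y(q, f) = q*(-3) = -3*q)
A(j) = 78 (A(j) = 3*26 = 78)
-A(y(8, O(-3, -1))) = -1*78 = -78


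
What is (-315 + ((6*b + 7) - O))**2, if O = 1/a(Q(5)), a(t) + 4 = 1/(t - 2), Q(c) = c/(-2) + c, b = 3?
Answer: 335241/4 ≈ 83810.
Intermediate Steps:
Q(c) = c/2 (Q(c) = c*(-1/2) + c = -c/2 + c = c/2)
a(t) = -4 + 1/(-2 + t) (a(t) = -4 + 1/(t - 2) = -4 + 1/(-2 + t))
O = -1/2 (O = 1/((9 - 2*5)/(-2 + (1/2)*5)) = 1/((9 - 4*5/2)/(-2 + 5/2)) = 1/((9 - 10)/(1/2)) = 1/(2*(-1)) = 1/(-2) = -1/2 ≈ -0.50000)
(-315 + ((6*b + 7) - O))**2 = (-315 + ((6*3 + 7) - 1*(-1/2)))**2 = (-315 + ((18 + 7) + 1/2))**2 = (-315 + (25 + 1/2))**2 = (-315 + 51/2)**2 = (-579/2)**2 = 335241/4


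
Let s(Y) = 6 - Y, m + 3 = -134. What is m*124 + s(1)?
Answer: -16983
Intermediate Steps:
m = -137 (m = -3 - 134 = -137)
m*124 + s(1) = -137*124 + (6 - 1*1) = -16988 + (6 - 1) = -16988 + 5 = -16983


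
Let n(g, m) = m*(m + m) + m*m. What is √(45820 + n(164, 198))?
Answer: 2*√40858 ≈ 404.27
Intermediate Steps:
n(g, m) = 3*m² (n(g, m) = m*(2*m) + m² = 2*m² + m² = 3*m²)
√(45820 + n(164, 198)) = √(45820 + 3*198²) = √(45820 + 3*39204) = √(45820 + 117612) = √163432 = 2*√40858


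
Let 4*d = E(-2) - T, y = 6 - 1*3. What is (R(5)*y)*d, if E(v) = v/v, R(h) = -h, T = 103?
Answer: 765/2 ≈ 382.50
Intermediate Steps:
y = 3 (y = 6 - 3 = 3)
E(v) = 1
d = -51/2 (d = (1 - 1*103)/4 = (1 - 103)/4 = (¼)*(-102) = -51/2 ≈ -25.500)
(R(5)*y)*d = (-1*5*3)*(-51/2) = -5*3*(-51/2) = -15*(-51/2) = 765/2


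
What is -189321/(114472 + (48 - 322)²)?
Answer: -189321/189548 ≈ -0.99880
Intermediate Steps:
-189321/(114472 + (48 - 322)²) = -189321/(114472 + (-274)²) = -189321/(114472 + 75076) = -189321/189548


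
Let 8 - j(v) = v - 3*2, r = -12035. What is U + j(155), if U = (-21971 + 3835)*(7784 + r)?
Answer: 77095995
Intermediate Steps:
j(v) = 14 - v (j(v) = 8 - (v - 3*2) = 8 - (v - 6) = 8 - (-6 + v) = 8 + (6 - v) = 14 - v)
U = 77096136 (U = (-21971 + 3835)*(7784 - 12035) = -18136*(-4251) = 77096136)
U + j(155) = 77096136 + (14 - 1*155) = 77096136 + (14 - 155) = 77096136 - 141 = 77095995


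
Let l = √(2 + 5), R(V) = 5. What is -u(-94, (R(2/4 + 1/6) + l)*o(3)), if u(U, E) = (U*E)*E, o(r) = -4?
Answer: 48128 + 15040*√7 ≈ 87920.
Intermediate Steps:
l = √7 ≈ 2.6458
u(U, E) = U*E² (u(U, E) = (E*U)*E = U*E²)
-u(-94, (R(2/4 + 1/6) + l)*o(3)) = -(-94)*((5 + √7)*(-4))² = -(-94)*(-20 - 4*√7)² = 94*(-20 - 4*√7)²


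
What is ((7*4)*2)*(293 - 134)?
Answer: 8904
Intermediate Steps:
((7*4)*2)*(293 - 134) = (28*2)*159 = 56*159 = 8904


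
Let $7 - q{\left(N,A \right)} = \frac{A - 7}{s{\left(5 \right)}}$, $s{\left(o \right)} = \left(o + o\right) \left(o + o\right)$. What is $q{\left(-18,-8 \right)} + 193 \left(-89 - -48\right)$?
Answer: $- \frac{158117}{20} \approx -7905.9$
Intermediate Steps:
$s{\left(o \right)} = 4 o^{2}$ ($s{\left(o \right)} = 2 o 2 o = 4 o^{2}$)
$q{\left(N,A \right)} = \frac{707}{100} - \frac{A}{100}$ ($q{\left(N,A \right)} = 7 - \frac{A - 7}{4 \cdot 5^{2}} = 7 - \frac{A - 7}{4 \cdot 25} = 7 - \frac{-7 + A}{100} = 7 - \left(-7 + A\right) \frac{1}{100} = 7 - \left(- \frac{7}{100} + \frac{A}{100}\right) = \frac{707}{100} - \frac{A}{100}$)
$q{\left(-18,-8 \right)} + 193 \left(-89 - -48\right) = \left(\frac{707}{100} - - \frac{2}{25}\right) + 193 \left(-89 - -48\right) = \left(\frac{707}{100} + \frac{2}{25}\right) + 193 \left(-89 + 48\right) = \frac{143}{20} + 193 \left(-41\right) = \frac{143}{20} - 7913 = - \frac{158117}{20}$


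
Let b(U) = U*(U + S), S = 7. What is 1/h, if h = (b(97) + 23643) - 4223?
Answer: 1/29508 ≈ 3.3889e-5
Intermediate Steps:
b(U) = U*(7 + U) (b(U) = U*(U + 7) = U*(7 + U))
h = 29508 (h = (97*(7 + 97) + 23643) - 4223 = (97*104 + 23643) - 4223 = (10088 + 23643) - 4223 = 33731 - 4223 = 29508)
1/h = 1/29508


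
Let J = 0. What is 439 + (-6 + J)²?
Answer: 475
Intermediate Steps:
439 + (-6 + J)² = 439 + (-6 + 0)² = 439 + (-6)² = 439 + 36 = 475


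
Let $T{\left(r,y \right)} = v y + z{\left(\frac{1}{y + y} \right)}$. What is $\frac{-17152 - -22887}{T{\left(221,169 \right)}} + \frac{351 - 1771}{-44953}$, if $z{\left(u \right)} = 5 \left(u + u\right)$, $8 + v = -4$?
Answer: $- \frac{43082449555}{15406606831} \approx -2.7964$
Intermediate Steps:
$v = -12$ ($v = -8 - 4 = -12$)
$z{\left(u \right)} = 10 u$ ($z{\left(u \right)} = 5 \cdot 2 u = 10 u$)
$T{\left(r,y \right)} = - 12 y + \frac{5}{y}$ ($T{\left(r,y \right)} = - 12 y + \frac{10}{y + y} = - 12 y + \frac{10}{2 y} = - 12 y + 10 \frac{1}{2 y} = - 12 y + \frac{5}{y}$)
$\frac{-17152 - -22887}{T{\left(221,169 \right)}} + \frac{351 - 1771}{-44953} = \frac{-17152 - -22887}{\left(-12\right) 169 + \frac{5}{169}} + \frac{351 - 1771}{-44953} = \frac{-17152 + 22887}{-2028 + 5 \cdot \frac{1}{169}} + \left(351 - 1771\right) \left(- \frac{1}{44953}\right) = \frac{5735}{-2028 + \frac{5}{169}} - - \frac{1420}{44953} = \frac{5735}{- \frac{342727}{169}} + \frac{1420}{44953} = 5735 \left(- \frac{169}{342727}\right) + \frac{1420}{44953} = - \frac{969215}{342727} + \frac{1420}{44953} = - \frac{43082449555}{15406606831}$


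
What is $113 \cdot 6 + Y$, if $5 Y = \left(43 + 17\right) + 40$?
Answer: $698$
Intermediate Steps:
$Y = 20$ ($Y = \frac{\left(43 + 17\right) + 40}{5} = \frac{60 + 40}{5} = \frac{1}{5} \cdot 100 = 20$)
$113 \cdot 6 + Y = 113 \cdot 6 + 20 = 678 + 20 = 698$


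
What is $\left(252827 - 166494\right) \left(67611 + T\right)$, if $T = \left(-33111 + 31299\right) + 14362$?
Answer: $6920539613$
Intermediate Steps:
$T = 12550$ ($T = -1812 + 14362 = 12550$)
$\left(252827 - 166494\right) \left(67611 + T\right) = \left(252827 - 166494\right) \left(67611 + 12550\right) = 86333 \cdot 80161 = 6920539613$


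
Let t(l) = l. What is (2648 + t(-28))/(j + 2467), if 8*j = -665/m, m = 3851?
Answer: 80716960/76002671 ≈ 1.0620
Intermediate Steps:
j = -665/30808 (j = (-665/3851)/8 = (-665*1/3851)/8 = (1/8)*(-665/3851) = -665/30808 ≈ -0.021585)
(2648 + t(-28))/(j + 2467) = (2648 - 28)/(-665/30808 + 2467) = 2620/(76002671/30808) = 2620*(30808/76002671) = 80716960/76002671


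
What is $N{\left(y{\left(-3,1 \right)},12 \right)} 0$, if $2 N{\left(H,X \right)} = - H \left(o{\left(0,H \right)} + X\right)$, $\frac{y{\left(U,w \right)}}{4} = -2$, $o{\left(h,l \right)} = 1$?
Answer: $0$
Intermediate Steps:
$y{\left(U,w \right)} = -8$ ($y{\left(U,w \right)} = 4 \left(-2\right) = -8$)
$N{\left(H,X \right)} = - \frac{H \left(1 + X\right)}{2}$ ($N{\left(H,X \right)} = \frac{- H \left(1 + X\right)}{2} = \frac{\left(-1\right) H \left(1 + X\right)}{2} = - \frac{H \left(1 + X\right)}{2}$)
$N{\left(y{\left(-3,1 \right)},12 \right)} 0 = \left(- \frac{1}{2}\right) \left(-8\right) \left(1 + 12\right) 0 = \left(- \frac{1}{2}\right) \left(-8\right) 13 \cdot 0 = 52 \cdot 0 = 0$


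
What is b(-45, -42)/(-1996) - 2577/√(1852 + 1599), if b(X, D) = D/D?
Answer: -1/1996 - 2577*√3451/3451 ≈ -43.868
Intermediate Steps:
b(X, D) = 1
b(-45, -42)/(-1996) - 2577/√(1852 + 1599) = 1/(-1996) - 2577/√(1852 + 1599) = 1*(-1/1996) - 2577*√3451/3451 = -1/1996 - 2577*√3451/3451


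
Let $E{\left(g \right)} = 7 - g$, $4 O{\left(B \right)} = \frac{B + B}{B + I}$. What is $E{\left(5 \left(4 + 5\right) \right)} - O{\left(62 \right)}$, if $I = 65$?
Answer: $- \frac{4857}{127} \approx -38.244$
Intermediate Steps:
$O{\left(B \right)} = \frac{B}{2 \left(65 + B\right)}$ ($O{\left(B \right)} = \frac{\left(B + B\right) \frac{1}{B + 65}}{4} = \frac{2 B \frac{1}{65 + B}}{4} = \frac{B}{2 \left(65 + B\right)}$)
$E{\left(5 \left(4 + 5\right) \right)} - O{\left(62 \right)} = \left(7 - 5 \left(4 + 5\right)\right) - \frac{1}{2} \cdot 62 \frac{1}{65 + 62} = \left(7 - 5 \cdot 9\right) - \frac{1}{2} \cdot 62 \cdot \frac{1}{127} = \left(7 - 45\right) - \frac{1}{2} \cdot 62 \cdot \frac{1}{127} = \left(7 - 45\right) - \frac{31}{127} = -38 - \frac{31}{127} = - \frac{4857}{127}$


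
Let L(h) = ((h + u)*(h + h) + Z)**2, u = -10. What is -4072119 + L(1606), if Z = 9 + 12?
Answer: 26279696063010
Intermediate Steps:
Z = 21
L(h) = (21 + 2*h*(-10 + h))**2 (L(h) = ((h - 10)*(h + h) + 21)**2 = ((-10 + h)*(2*h) + 21)**2 = (2*h*(-10 + h) + 21)**2 = (21 + 2*h*(-10 + h))**2)
-4072119 + L(1606) = -4072119 + (21 - 20*1606 + 2*1606**2)**2 = -4072119 + (21 - 32120 + 2*2579236)**2 = -4072119 + (21 - 32120 + 5158472)**2 = -4072119 + 5126373**2 = -4072119 + 26279700135129 = 26279696063010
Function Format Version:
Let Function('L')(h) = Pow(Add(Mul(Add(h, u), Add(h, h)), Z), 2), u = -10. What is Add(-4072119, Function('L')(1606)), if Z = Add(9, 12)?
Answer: 26279696063010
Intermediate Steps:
Z = 21
Function('L')(h) = Pow(Add(21, Mul(2, h, Add(-10, h))), 2) (Function('L')(h) = Pow(Add(Mul(Add(h, -10), Add(h, h)), 21), 2) = Pow(Add(Mul(Add(-10, h), Mul(2, h)), 21), 2) = Pow(Add(Mul(2, h, Add(-10, h)), 21), 2) = Pow(Add(21, Mul(2, h, Add(-10, h))), 2))
Add(-4072119, Function('L')(1606)) = Add(-4072119, Pow(Add(21, Mul(-20, 1606), Mul(2, Pow(1606, 2))), 2)) = Add(-4072119, Pow(Add(21, -32120, Mul(2, 2579236)), 2)) = Add(-4072119, Pow(Add(21, -32120, 5158472), 2)) = Add(-4072119, Pow(5126373, 2)) = Add(-4072119, 26279700135129) = 26279696063010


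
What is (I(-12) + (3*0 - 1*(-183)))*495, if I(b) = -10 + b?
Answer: 79695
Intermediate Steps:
(I(-12) + (3*0 - 1*(-183)))*495 = ((-10 - 12) + (3*0 - 1*(-183)))*495 = (-22 + (0 + 183))*495 = (-22 + 183)*495 = 161*495 = 79695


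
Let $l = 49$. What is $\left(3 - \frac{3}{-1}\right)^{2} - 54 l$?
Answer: $-2610$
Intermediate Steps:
$\left(3 - \frac{3}{-1}\right)^{2} - 54 l = \left(3 - \frac{3}{-1}\right)^{2} - 2646 = \left(3 - -3\right)^{2} - 2646 = \left(3 + 3\right)^{2} - 2646 = 6^{2} - 2646 = 36 - 2646 = -2610$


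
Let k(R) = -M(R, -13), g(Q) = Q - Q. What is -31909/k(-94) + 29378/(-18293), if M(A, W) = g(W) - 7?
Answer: -583916983/128051 ≈ -4560.0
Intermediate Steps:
g(Q) = 0
M(A, W) = -7 (M(A, W) = 0 - 7 = -7)
k(R) = 7 (k(R) = -1*(-7) = 7)
-31909/k(-94) + 29378/(-18293) = -31909/7 + 29378/(-18293) = -31909*⅐ + 29378*(-1/18293) = -31909/7 - 29378/18293 = -583916983/128051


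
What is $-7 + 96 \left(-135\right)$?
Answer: $-12967$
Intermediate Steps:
$-7 + 96 \left(-135\right) = -7 - 12960 = -12967$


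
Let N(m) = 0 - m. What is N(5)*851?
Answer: -4255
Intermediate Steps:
N(m) = -m
N(5)*851 = -1*5*851 = -5*851 = -4255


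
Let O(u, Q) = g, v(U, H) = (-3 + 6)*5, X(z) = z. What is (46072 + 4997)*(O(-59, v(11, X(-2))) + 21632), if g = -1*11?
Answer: 1104162849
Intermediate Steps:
v(U, H) = 15 (v(U, H) = 3*5 = 15)
g = -11
O(u, Q) = -11
(46072 + 4997)*(O(-59, v(11, X(-2))) + 21632) = (46072 + 4997)*(-11 + 21632) = 51069*21621 = 1104162849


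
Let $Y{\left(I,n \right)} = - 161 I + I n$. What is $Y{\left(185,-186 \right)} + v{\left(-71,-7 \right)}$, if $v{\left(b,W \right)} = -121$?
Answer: $-64316$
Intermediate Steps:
$Y{\left(185,-186 \right)} + v{\left(-71,-7 \right)} = 185 \left(-161 - 186\right) - 121 = 185 \left(-347\right) - 121 = -64195 - 121 = -64316$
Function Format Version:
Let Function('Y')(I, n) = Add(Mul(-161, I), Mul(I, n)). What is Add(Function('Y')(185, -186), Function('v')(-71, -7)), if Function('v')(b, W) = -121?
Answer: -64316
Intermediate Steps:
Add(Function('Y')(185, -186), Function('v')(-71, -7)) = Add(Mul(185, Add(-161, -186)), -121) = Add(Mul(185, -347), -121) = Add(-64195, -121) = -64316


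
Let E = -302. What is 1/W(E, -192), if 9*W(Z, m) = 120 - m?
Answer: 3/104 ≈ 0.028846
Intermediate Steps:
W(Z, m) = 40/3 - m/9 (W(Z, m) = (120 - m)/9 = 40/3 - m/9)
1/W(E, -192) = 1/(40/3 - 1/9*(-192)) = 1/(40/3 + 64/3) = 1/(104/3) = 3/104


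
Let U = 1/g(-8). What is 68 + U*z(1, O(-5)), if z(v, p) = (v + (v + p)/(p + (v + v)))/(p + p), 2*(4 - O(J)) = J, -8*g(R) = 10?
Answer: 75012/1105 ≈ 67.884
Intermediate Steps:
g(R) = -5/4 (g(R) = -1/8*10 = -5/4)
O(J) = 4 - J/2
z(v, p) = (v + (p + v)/(p + 2*v))/(2*p) (z(v, p) = (v + (p + v)/(p + 2*v))/((2*p)) = (v + (p + v)/(p + 2*v))*(1/(2*p)) = (v + (p + v)/(p + 2*v))/(2*p))
U = -4/5 (U = 1/(-5/4) = -4/5 ≈ -0.80000)
68 + U*z(1, O(-5)) = 68 - 2*((4 - 1/2*(-5)) + 1 + 2*1**2 + (4 - 1/2*(-5))*1)/(5*(4 - 1/2*(-5))*((4 - 1/2*(-5)) + 2*1)) = 68 - 2*((4 + 5/2) + 1 + 2*1 + (4 + 5/2)*1)/(5*(4 + 5/2)*((4 + 5/2) + 2)) = 68 - 2*(13/2 + 1 + 2 + (13/2)*1)/(5*13/2*(13/2 + 2)) = 68 - 2*2*(13/2 + 1 + 2 + 13/2)/(5*13*17/2) = 68 - 2*2*2*16/(5*13*17) = 68 - 4/5*32/221 = 68 - 128/1105 = 75012/1105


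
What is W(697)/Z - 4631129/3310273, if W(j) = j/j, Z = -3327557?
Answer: -15410349032126/11015122093061 ≈ -1.3990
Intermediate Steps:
W(j) = 1
W(697)/Z - 4631129/3310273 = 1/(-3327557) - 4631129/3310273 = 1*(-1/3327557) - 4631129*1/3310273 = -1/3327557 - 4631129/3310273 = -15410349032126/11015122093061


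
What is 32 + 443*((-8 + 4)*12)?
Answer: -21232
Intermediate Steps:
32 + 443*((-8 + 4)*12) = 32 + 443*(-4*12) = 32 + 443*(-48) = 32 - 21264 = -21232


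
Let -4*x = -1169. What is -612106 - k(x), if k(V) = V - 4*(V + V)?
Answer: -2440241/4 ≈ -6.1006e+5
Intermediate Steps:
x = 1169/4 (x = -¼*(-1169) = 1169/4 ≈ 292.25)
k(V) = -7*V (k(V) = V - 8*V = -7*V)
-612106 - k(x) = -612106 - (-7)*1169/4 = -612106 - 1*(-8183/4) = -612106 + 8183/4 = -2440241/4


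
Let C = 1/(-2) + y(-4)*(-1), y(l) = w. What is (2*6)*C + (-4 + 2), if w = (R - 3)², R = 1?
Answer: -56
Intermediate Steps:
w = 4 (w = (1 - 3)² = (-2)² = 4)
y(l) = 4
C = -9/2 (C = 1/(-2) + 4*(-1) = 1*(-½) - 4 = -½ - 4 = -9/2 ≈ -4.5000)
(2*6)*C + (-4 + 2) = (2*6)*(-9/2) + (-4 + 2) = 12*(-9/2) - 2 = -54 - 2 = -56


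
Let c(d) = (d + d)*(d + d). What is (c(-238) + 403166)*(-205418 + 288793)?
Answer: 52504739250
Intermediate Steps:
c(d) = 4*d² (c(d) = (2*d)*(2*d) = 4*d²)
(c(-238) + 403166)*(-205418 + 288793) = (4*(-238)² + 403166)*(-205418 + 288793) = (4*56644 + 403166)*83375 = (226576 + 403166)*83375 = 629742*83375 = 52504739250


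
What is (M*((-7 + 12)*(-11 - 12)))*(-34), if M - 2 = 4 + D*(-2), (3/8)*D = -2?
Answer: 195500/3 ≈ 65167.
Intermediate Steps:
D = -16/3 (D = (8/3)*(-2) = -16/3 ≈ -5.3333)
M = 50/3 (M = 2 + (4 - 16/3*(-2)) = 2 + (4 + 32/3) = 2 + 44/3 = 50/3 ≈ 16.667)
(M*((-7 + 12)*(-11 - 12)))*(-34) = (50*((-7 + 12)*(-11 - 12))/3)*(-34) = (50*(5*(-23))/3)*(-34) = ((50/3)*(-115))*(-34) = -5750/3*(-34) = 195500/3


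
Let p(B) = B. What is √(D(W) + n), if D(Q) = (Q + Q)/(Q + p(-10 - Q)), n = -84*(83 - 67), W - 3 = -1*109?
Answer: I*√33070/5 ≈ 36.37*I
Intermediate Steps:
W = -106 (W = 3 - 1*109 = 3 - 109 = -106)
n = -1344 (n = -84*16 = -1344)
D(Q) = -Q/5 (D(Q) = (Q + Q)/(Q + (-10 - Q)) = (2*Q)/(-10) = (2*Q)*(-⅒) = -Q/5)
√(D(W) + n) = √(-⅕*(-106) - 1344) = √(106/5 - 1344) = √(-6614/5) = I*√33070/5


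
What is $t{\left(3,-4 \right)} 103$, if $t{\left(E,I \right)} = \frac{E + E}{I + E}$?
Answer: $-618$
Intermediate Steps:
$t{\left(E,I \right)} = \frac{2 E}{E + I}$
$t{\left(3,-4 \right)} 103 = 2 \cdot 3 \frac{1}{3 - 4} \cdot 103 = 2 \cdot 3 \frac{1}{-1} \cdot 103 = 2 \cdot 3 \left(-1\right) 103 = \left(-6\right) 103 = -618$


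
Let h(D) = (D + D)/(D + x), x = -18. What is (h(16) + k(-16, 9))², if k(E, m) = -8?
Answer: 576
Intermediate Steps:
h(D) = 2*D/(-18 + D) (h(D) = (D + D)/(D - 18) = (2*D)/(-18 + D) = 2*D/(-18 + D))
(h(16) + k(-16, 9))² = (2*16/(-18 + 16) - 8)² = (2*16/(-2) - 8)² = (2*16*(-½) - 8)² = (-16 - 8)² = (-24)² = 576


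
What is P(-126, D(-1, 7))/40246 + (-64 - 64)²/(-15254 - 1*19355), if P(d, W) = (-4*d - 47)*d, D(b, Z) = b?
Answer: -1326122951/696436907 ≈ -1.9042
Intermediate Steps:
P(d, W) = d*(-47 - 4*d) (P(d, W) = (-47 - 4*d)*d = d*(-47 - 4*d))
P(-126, D(-1, 7))/40246 + (-64 - 64)²/(-15254 - 1*19355) = -1*(-126)*(47 + 4*(-126))/40246 + (-64 - 64)²/(-15254 - 1*19355) = -1*(-126)*(47 - 504)*(1/40246) + (-128)²/(-15254 - 19355) = -1*(-126)*(-457)*(1/40246) + 16384/(-34609) = -57582*1/40246 + 16384*(-1/34609) = -28791/20123 - 16384/34609 = -1326122951/696436907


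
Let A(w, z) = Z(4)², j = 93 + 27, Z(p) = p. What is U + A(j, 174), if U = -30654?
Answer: -30638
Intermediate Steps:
j = 120
A(w, z) = 16 (A(w, z) = 4² = 16)
U + A(j, 174) = -30654 + 16 = -30638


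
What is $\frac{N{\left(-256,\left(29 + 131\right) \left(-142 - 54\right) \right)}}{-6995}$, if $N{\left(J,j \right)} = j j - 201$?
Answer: $- \frac{983449399}{6995} \approx -1.4059 \cdot 10^{5}$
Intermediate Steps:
$N{\left(J,j \right)} = -201 + j^{2}$ ($N{\left(J,j \right)} = j^{2} - 201 = -201 + j^{2}$)
$\frac{N{\left(-256,\left(29 + 131\right) \left(-142 - 54\right) \right)}}{-6995} = \frac{-201 + \left(\left(29 + 131\right) \left(-142 - 54\right)\right)^{2}}{-6995} = \left(-201 + \left(160 \left(-196\right)\right)^{2}\right) \left(- \frac{1}{6995}\right) = \left(-201 + \left(-31360\right)^{2}\right) \left(- \frac{1}{6995}\right) = \left(-201 + 983449600\right) \left(- \frac{1}{6995}\right) = 983449399 \left(- \frac{1}{6995}\right) = - \frac{983449399}{6995}$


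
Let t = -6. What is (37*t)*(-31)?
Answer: 6882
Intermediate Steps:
(37*t)*(-31) = (37*(-6))*(-31) = -222*(-31) = 6882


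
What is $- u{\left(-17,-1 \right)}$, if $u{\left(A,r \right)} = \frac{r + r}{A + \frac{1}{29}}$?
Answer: $- \frac{29}{246} \approx -0.11789$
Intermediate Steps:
$u{\left(A,r \right)} = \frac{2 r}{\frac{1}{29} + A}$ ($u{\left(A,r \right)} = \frac{2 r}{A + \frac{1}{29}} = \frac{2 r}{\frac{1}{29} + A}$)
$- u{\left(-17,-1 \right)} = - \frac{58 \left(-1\right)}{1 + 29 \left(-17\right)} = - \frac{58 \left(-1\right)}{1 - 493} = - \frac{58 \left(-1\right)}{-492} = - \frac{58 \left(-1\right) \left(-1\right)}{492} = \left(-1\right) \frac{29}{246} = - \frac{29}{246}$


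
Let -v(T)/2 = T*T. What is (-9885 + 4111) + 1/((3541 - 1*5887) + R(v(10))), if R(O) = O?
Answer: -14700605/2546 ≈ -5774.0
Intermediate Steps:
v(T) = -2*T**2 (v(T) = -2*T*T = -2*T**2)
(-9885 + 4111) + 1/((3541 - 1*5887) + R(v(10))) = (-9885 + 4111) + 1/((3541 - 1*5887) - 2*10**2) = -5774 + 1/((3541 - 5887) - 2*100) = -5774 + 1/(-2346 - 200) = -5774 + 1/(-2546) = -5774 - 1/2546 = -14700605/2546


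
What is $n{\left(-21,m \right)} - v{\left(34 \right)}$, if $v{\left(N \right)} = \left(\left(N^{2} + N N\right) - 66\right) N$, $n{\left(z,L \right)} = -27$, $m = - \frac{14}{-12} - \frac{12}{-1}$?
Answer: $-76391$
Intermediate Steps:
$m = \frac{79}{6}$ ($m = \left(-14\right) \left(- \frac{1}{12}\right) - -12 = \frac{7}{6} + 12 = \frac{79}{6} \approx 13.167$)
$v{\left(N \right)} = N \left(-66 + 2 N^{2}\right)$ ($v{\left(N \right)} = \left(\left(N^{2} + N^{2}\right) - 66\right) N = \left(2 N^{2} - 66\right) N = \left(-66 + 2 N^{2}\right) N = N \left(-66 + 2 N^{2}\right)$)
$n{\left(-21,m \right)} - v{\left(34 \right)} = -27 - 2 \cdot 34 \left(-33 + 34^{2}\right) = -27 - 2 \cdot 34 \left(-33 + 1156\right) = -27 - 2 \cdot 34 \cdot 1123 = -27 - 76364 = -76391$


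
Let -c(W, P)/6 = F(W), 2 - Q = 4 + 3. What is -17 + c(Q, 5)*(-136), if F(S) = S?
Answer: -4097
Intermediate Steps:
Q = -5 (Q = 2 - (4 + 3) = 2 - 1*7 = 2 - 7 = -5)
c(W, P) = -6*W
-17 + c(Q, 5)*(-136) = -17 - 6*(-5)*(-136) = -17 + 30*(-136) = -17 - 4080 = -4097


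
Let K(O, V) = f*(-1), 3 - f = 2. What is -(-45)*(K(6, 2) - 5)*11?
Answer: -2970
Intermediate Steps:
f = 1 (f = 3 - 1*2 = 3 - 2 = 1)
K(O, V) = -1 (K(O, V) = 1*(-1) = -1)
-(-45)*(K(6, 2) - 5)*11 = -(-45)*(-1 - 5)*11 = -(-45)*(-6)*11 = -9*30*11 = -270*11 = -2970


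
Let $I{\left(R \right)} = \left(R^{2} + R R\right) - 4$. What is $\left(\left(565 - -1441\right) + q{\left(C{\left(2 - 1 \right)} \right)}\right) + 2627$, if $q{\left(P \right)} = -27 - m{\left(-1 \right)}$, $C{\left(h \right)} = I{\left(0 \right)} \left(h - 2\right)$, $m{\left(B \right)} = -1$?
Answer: $4607$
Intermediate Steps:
$I{\left(R \right)} = -4 + 2 R^{2}$ ($I{\left(R \right)} = \left(R^{2} + R^{2}\right) - 4 = 2 R^{2} - 4 = -4 + 2 R^{2}$)
$C{\left(h \right)} = 8 - 4 h$ ($C{\left(h \right)} = \left(-4 + 2 \cdot 0^{2}\right) \left(h - 2\right) = \left(-4 + 2 \cdot 0\right) \left(-2 + h\right) = \left(-4 + 0\right) \left(-2 + h\right) = - 4 \left(-2 + h\right) = 8 - 4 h$)
$q{\left(P \right)} = -26$ ($q{\left(P \right)} = -27 - -1 = -27 + 1 = -26$)
$\left(\left(565 - -1441\right) + q{\left(C{\left(2 - 1 \right)} \right)}\right) + 2627 = \left(\left(565 - -1441\right) - 26\right) + 2627 = \left(\left(565 + 1441\right) - 26\right) + 2627 = \left(2006 - 26\right) + 2627 = 1980 + 2627 = 4607$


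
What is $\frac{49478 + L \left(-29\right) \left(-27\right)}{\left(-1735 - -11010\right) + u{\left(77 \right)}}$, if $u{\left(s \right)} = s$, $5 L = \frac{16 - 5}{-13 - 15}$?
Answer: $\frac{6918307}{1309280} \approx 5.2841$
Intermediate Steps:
$L = - \frac{11}{140}$ ($L = \frac{\left(16 - 5\right) \frac{1}{-13 - 15}}{5} = \frac{11 \frac{1}{-28}}{5} = \frac{11 \left(- \frac{1}{28}\right)}{5} = \frac{1}{5} \left(- \frac{11}{28}\right) = - \frac{11}{140} \approx -0.078571$)
$\frac{49478 + L \left(-29\right) \left(-27\right)}{\left(-1735 - -11010\right) + u{\left(77 \right)}} = \frac{49478 + \left(- \frac{11}{140}\right) \left(-29\right) \left(-27\right)}{\left(-1735 - -11010\right) + 77} = \frac{49478 + \frac{319}{140} \left(-27\right)}{\left(-1735 + 11010\right) + 77} = \frac{49478 - \frac{8613}{140}}{9275 + 77} = \frac{6918307}{140 \cdot 9352} = \frac{6918307}{140} \cdot \frac{1}{9352} = \frac{6918307}{1309280}$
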